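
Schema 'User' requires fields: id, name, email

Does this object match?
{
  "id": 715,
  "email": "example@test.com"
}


Checking required fields...
Missing: name
Invalid - missing required field 'name'


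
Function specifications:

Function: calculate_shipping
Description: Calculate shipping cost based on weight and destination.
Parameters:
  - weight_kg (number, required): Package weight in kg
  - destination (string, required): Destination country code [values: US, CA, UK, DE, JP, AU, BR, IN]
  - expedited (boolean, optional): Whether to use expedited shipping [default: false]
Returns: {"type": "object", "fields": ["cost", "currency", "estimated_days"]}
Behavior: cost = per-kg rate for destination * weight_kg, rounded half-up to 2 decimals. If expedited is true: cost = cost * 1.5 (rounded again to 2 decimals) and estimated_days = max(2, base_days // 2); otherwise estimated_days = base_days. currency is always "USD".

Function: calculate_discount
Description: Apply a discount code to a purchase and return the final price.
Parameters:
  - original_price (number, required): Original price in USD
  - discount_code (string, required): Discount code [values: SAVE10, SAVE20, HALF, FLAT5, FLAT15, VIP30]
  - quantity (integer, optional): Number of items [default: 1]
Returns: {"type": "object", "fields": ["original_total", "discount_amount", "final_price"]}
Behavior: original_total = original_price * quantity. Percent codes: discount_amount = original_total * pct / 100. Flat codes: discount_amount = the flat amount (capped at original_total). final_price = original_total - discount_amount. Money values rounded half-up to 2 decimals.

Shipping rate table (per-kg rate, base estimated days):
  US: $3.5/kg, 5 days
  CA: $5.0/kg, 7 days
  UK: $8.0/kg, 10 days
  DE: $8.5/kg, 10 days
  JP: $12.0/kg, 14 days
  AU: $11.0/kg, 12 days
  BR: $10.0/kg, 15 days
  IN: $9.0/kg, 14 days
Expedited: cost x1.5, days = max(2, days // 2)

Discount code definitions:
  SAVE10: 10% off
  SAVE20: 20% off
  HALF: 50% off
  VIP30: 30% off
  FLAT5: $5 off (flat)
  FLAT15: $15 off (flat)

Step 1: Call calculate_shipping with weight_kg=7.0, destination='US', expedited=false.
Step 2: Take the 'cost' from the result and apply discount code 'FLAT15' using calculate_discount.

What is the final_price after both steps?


Step 1: calculate_shipping(weight_kg=7.0, destination=US, expedited=false)
  Rate for US: $3.5/kg, base 5 days
  cost = 3.5 * 7.0 = 24.5 -> 24.50
  expedited not set/false: estimated_days = 5
  -> cost = 24.50 USD
Step 2: calculate_discount(original_price=24.5, discount_code=FLAT15, quantity=1)
  original_total = 24.5 * 1 = 24.50
  FLAT15 = $15 flat: discount_amount = min(15.00, 24.50) = 15.00
  final_price = 24.50 - 15.00 = 9.50
  -> final_price = 9.50
$9.50


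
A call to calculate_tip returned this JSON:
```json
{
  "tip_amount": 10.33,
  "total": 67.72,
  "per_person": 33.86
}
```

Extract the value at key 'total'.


67.72


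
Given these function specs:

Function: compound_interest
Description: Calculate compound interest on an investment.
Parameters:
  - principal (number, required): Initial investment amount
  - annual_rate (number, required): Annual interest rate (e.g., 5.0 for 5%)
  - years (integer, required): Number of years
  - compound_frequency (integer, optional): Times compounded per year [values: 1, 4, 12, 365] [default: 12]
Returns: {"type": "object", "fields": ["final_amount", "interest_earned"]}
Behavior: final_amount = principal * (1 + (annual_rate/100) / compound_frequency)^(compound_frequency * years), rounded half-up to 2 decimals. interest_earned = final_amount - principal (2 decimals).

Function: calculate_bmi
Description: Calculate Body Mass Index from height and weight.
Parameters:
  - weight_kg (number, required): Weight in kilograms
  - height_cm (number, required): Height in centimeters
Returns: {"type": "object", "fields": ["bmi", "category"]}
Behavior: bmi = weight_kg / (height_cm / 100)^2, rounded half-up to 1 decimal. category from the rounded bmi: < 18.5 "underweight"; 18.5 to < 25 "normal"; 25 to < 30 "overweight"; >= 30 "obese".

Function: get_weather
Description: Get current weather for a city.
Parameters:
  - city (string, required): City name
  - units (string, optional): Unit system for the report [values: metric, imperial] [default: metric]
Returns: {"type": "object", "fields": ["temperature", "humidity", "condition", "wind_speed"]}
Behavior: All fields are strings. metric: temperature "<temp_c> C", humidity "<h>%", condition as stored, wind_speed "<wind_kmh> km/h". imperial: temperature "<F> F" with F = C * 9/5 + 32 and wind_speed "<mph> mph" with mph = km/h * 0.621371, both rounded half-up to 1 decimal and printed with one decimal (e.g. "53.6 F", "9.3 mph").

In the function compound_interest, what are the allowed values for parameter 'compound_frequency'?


The compound_interest spec declares:
  - compound_frequency (integer, optional): Times compounded per year [values: 1, 4, 12, 365] [default: 12]
Allowed values:
1, 4, 12, 365


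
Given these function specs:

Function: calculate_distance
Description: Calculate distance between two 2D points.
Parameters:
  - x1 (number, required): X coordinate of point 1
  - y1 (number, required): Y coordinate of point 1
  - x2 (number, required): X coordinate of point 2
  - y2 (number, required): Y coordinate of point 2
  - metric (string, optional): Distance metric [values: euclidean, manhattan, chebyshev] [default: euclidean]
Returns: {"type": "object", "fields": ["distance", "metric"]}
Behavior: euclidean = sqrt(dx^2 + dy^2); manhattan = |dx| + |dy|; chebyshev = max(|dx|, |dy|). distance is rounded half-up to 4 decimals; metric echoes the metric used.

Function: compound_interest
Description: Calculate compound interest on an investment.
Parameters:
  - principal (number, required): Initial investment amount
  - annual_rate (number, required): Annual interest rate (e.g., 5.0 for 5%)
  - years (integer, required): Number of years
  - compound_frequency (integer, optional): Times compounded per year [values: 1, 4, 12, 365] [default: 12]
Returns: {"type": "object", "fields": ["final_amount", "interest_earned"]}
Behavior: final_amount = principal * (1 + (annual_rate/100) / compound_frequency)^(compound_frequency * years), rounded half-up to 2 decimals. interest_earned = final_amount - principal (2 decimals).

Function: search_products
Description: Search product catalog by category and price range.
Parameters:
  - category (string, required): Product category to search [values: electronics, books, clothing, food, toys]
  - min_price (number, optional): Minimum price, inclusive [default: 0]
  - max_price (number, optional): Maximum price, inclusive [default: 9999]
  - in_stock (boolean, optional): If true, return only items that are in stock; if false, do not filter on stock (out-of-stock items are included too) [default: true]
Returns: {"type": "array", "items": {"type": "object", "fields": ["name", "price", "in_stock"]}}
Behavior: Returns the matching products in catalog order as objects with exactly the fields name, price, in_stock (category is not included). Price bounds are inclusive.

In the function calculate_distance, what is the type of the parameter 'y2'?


The calculate_distance spec declares:
  - y2 (number, required): Y coordinate of point 2
Type:
number


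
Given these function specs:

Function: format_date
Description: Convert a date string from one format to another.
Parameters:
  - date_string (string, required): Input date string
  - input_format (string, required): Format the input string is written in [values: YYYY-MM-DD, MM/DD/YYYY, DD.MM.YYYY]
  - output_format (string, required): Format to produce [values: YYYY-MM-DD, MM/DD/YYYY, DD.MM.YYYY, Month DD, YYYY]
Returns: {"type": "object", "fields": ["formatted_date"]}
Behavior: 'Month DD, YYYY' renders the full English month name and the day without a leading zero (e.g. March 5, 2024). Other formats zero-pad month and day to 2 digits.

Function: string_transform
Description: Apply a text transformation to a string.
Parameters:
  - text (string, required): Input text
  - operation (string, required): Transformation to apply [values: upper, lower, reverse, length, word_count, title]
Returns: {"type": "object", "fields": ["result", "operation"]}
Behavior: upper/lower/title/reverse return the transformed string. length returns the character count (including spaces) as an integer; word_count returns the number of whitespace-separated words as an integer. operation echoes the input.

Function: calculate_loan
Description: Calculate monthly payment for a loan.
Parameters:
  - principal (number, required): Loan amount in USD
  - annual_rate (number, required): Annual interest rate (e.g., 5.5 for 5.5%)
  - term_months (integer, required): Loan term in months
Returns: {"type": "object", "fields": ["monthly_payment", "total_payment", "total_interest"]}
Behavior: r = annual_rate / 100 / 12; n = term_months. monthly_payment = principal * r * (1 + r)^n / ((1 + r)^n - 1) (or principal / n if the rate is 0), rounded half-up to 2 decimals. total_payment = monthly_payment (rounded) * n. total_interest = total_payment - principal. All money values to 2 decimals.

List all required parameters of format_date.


Parameters of format_date and their required/optional flag:
  date_string: required
  input_format: required
  output_format: required
date_string, input_format, output_format


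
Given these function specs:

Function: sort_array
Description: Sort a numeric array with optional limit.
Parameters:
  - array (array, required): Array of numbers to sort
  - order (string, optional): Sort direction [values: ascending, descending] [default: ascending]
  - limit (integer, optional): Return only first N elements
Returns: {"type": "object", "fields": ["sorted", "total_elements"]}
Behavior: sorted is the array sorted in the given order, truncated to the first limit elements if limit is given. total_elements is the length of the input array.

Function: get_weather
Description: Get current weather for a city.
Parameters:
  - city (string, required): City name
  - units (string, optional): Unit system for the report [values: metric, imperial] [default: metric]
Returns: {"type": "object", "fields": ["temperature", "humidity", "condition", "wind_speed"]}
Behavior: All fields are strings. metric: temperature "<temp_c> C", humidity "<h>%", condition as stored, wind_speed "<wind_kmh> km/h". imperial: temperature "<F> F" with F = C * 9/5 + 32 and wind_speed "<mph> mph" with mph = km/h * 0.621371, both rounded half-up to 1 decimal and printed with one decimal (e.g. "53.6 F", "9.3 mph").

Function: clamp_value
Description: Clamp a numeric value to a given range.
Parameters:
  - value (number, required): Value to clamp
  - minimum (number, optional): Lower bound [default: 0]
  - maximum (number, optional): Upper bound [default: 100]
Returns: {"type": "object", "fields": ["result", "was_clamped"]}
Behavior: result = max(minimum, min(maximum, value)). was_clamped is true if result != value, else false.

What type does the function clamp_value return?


The clamp_value spec declares Returns: {"type": "object", "fields": ["result", "was_clamped"]}
Type:
object


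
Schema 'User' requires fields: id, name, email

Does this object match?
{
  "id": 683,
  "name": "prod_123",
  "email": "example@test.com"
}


Checking required fields... All present.
Valid - all required fields present


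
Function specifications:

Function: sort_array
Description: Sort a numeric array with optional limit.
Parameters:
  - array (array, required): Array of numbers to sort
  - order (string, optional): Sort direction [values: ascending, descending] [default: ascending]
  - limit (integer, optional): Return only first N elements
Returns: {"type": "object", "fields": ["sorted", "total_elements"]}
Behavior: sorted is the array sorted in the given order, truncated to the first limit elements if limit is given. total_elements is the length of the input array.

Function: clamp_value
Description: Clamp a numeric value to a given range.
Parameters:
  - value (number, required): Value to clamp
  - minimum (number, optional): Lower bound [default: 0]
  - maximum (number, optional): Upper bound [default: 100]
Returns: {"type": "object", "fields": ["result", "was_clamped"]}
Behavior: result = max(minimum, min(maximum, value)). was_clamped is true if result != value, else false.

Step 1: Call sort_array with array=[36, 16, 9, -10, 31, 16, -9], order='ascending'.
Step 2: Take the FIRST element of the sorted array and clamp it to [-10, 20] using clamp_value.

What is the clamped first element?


Step 1: sort_array(order=ascending)
  sorted: [-10, -9, 9, 16, 16, 31, 36]
  -> first element = -10
Step 2: clamp_value(value=-10, minimum=-10, maximum=20)
  result = max(-10, min(20, -10)) = max(-10, -10) = -10
  was_clamped = (-10 != -10) = false
  -> result = -10
-10


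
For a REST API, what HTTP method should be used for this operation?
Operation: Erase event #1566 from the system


GET = read, POST = create, PUT = update/replace, DELETE = remove
This operation is a removal.
DELETE


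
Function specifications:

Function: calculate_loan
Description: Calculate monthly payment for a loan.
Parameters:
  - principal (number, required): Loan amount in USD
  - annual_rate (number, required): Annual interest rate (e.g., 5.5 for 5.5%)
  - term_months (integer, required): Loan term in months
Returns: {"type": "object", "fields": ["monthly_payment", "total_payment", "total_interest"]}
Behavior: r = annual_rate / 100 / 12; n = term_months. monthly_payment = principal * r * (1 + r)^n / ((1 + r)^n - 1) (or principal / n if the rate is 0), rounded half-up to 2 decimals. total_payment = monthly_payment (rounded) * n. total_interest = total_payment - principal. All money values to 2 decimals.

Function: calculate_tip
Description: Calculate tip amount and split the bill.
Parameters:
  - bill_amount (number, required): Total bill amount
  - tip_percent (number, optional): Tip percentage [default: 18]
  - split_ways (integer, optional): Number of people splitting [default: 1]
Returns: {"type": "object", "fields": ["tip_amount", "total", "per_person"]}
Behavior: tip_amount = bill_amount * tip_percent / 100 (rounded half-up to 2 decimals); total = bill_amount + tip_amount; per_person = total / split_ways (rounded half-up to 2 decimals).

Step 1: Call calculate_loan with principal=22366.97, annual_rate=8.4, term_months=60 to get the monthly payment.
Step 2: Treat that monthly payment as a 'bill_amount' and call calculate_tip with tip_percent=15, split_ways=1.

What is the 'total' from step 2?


Step 1: calculate_loan(principal=22366.97, annual_rate=8.4, term_months=60)
  r = 8.4 / 100 / 12 = 0.007 (keep full precision)
  (1 + r)^60 = 1.51973629
  monthly_payment = 22366.97 * 0.007 * 1.51973629 / (1.51973629 - 1) = 457.815391 -> 457.82
  total_payment = 457.82 * 60 = 27469.20
  total_interest = 27469.20 - 22366.97 = 5102.23
  -> monthly_payment = 457.82
Step 2: calculate_tip(bill_amount=457.82, tip_percent=15, split_ways=1)
  tip_amount = 457.82 * 15/100 = 68.673 -> 68.67
  total = 457.82 + 68.67 = 526.49
  per_person = 526.49 / 1 = 526.49 -> 526.49
  -> total = 526.49
$526.49


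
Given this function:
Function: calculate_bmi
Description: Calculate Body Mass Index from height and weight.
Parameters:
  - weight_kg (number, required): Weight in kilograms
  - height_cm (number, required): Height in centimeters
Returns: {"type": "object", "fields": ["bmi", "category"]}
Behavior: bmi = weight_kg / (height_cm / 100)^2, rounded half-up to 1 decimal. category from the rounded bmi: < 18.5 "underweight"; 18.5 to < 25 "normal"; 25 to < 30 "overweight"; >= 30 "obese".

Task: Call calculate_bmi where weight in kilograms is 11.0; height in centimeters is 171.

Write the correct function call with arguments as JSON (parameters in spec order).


Mapping each described value to its parameter name:
  'Weight in kilograms' -> weight_kg = 11.0
  'Height in centimeters' -> height_cm = 171
calculate_bmi({"weight_kg": 11.0, "height_cm": 171})


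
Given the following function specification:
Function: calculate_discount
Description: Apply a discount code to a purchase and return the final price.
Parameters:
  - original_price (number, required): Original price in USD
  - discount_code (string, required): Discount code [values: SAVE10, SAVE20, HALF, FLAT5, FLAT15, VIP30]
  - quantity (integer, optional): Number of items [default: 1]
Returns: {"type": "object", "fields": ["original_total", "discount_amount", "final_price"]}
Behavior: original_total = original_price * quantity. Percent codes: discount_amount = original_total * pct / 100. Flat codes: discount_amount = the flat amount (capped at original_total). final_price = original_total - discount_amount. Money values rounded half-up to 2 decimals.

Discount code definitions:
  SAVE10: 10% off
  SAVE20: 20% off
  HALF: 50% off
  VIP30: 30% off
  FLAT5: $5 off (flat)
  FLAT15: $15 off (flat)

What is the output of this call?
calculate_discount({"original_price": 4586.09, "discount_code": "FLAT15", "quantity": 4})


original_total = 4586.09 * 4 = 18344.36
FLAT15 = $15 flat: discount_amount = min(15.00, 18344.36) = 15.00
final_price = 18344.36 - 15.00 = 18329.36
Output:
{"original_total": 18344.36, "discount_amount": 15.0, "final_price": 18329.36}


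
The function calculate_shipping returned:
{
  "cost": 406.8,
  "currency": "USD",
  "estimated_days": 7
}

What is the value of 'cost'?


406.8


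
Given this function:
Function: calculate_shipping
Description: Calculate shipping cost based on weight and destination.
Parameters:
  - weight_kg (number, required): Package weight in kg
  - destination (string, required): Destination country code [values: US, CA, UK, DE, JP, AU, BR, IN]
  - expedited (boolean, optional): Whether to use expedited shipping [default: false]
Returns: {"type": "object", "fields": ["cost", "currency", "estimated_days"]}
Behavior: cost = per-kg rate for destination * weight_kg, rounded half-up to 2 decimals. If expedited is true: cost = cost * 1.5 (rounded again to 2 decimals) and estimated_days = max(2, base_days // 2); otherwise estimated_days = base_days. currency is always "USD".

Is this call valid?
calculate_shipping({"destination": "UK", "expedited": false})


Checking required parameters...
Missing required parameter: weight_kg
Invalid - missing required parameter 'weight_kg'


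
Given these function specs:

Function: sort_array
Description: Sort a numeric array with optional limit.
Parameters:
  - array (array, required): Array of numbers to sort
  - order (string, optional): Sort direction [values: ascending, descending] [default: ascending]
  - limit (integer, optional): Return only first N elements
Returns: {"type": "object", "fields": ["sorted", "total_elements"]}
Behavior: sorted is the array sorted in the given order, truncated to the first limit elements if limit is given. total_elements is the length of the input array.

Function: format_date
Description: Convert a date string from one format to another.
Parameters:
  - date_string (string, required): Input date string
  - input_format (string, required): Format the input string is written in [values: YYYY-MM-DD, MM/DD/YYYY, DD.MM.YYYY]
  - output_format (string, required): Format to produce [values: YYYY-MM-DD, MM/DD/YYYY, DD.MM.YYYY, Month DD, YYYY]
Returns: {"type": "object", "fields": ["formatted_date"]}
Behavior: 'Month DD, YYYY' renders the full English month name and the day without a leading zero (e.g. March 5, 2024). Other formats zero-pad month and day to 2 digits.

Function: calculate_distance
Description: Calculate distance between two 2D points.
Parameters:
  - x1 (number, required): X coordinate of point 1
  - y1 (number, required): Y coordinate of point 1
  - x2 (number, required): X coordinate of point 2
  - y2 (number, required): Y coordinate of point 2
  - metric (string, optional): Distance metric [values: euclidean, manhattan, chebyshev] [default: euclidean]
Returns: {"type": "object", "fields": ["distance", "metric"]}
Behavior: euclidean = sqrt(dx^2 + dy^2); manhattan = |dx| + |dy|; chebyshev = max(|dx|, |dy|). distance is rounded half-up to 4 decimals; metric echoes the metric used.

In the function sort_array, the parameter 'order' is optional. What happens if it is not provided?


The sort_array spec declares:
  - order (string, optional): Sort direction [values: ascending, descending] [default: ascending]
It defaults to ascending


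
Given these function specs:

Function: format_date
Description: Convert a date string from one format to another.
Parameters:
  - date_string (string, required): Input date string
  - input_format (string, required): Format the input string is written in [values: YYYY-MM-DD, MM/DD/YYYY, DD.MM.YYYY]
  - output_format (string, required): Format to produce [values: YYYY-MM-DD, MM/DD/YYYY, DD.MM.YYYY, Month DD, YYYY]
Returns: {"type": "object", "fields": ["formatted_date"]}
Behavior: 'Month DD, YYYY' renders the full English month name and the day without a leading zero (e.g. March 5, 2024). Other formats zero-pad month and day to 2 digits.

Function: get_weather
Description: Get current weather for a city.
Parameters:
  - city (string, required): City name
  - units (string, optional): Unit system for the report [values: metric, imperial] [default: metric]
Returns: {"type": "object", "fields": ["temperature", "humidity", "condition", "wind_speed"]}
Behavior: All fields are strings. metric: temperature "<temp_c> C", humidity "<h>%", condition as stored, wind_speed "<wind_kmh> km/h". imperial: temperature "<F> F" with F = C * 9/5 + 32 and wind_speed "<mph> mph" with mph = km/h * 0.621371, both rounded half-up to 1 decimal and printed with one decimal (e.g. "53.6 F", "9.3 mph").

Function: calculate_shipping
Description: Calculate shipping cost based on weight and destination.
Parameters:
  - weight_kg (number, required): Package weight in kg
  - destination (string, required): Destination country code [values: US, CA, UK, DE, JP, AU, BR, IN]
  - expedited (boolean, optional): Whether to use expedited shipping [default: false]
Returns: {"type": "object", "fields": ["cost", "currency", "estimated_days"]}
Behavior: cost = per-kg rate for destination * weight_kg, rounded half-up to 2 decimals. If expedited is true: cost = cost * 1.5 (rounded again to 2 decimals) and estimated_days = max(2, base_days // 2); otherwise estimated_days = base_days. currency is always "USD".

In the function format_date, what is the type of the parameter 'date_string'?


The format_date spec declares:
  - date_string (string, required): Input date string
Type:
string


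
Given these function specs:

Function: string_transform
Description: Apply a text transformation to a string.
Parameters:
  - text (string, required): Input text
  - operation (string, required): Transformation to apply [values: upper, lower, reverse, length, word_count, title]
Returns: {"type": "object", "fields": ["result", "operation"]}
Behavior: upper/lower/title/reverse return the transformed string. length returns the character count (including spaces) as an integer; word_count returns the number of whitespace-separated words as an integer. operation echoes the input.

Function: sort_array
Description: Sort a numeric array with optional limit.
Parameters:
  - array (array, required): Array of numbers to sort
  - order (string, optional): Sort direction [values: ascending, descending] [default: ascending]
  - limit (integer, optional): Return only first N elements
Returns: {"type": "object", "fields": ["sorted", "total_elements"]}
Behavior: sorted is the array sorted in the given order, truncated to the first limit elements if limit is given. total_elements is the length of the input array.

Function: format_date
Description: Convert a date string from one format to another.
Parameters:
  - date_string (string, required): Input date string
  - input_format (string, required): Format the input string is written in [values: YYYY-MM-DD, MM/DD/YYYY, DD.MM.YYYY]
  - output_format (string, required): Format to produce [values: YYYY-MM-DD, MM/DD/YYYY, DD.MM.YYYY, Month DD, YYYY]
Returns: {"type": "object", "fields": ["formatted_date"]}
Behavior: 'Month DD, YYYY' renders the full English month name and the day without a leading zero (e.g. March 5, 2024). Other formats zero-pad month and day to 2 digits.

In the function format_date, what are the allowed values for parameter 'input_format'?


The format_date spec declares:
  - input_format (string, required): Format the input string is written in [values: YYYY-MM-DD, MM/DD/YYYY, DD.MM.YYYY]
Allowed values:
YYYY-MM-DD, MM/DD/YYYY, DD.MM.YYYY


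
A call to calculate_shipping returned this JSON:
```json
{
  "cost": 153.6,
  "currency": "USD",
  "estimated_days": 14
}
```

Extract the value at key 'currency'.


USD


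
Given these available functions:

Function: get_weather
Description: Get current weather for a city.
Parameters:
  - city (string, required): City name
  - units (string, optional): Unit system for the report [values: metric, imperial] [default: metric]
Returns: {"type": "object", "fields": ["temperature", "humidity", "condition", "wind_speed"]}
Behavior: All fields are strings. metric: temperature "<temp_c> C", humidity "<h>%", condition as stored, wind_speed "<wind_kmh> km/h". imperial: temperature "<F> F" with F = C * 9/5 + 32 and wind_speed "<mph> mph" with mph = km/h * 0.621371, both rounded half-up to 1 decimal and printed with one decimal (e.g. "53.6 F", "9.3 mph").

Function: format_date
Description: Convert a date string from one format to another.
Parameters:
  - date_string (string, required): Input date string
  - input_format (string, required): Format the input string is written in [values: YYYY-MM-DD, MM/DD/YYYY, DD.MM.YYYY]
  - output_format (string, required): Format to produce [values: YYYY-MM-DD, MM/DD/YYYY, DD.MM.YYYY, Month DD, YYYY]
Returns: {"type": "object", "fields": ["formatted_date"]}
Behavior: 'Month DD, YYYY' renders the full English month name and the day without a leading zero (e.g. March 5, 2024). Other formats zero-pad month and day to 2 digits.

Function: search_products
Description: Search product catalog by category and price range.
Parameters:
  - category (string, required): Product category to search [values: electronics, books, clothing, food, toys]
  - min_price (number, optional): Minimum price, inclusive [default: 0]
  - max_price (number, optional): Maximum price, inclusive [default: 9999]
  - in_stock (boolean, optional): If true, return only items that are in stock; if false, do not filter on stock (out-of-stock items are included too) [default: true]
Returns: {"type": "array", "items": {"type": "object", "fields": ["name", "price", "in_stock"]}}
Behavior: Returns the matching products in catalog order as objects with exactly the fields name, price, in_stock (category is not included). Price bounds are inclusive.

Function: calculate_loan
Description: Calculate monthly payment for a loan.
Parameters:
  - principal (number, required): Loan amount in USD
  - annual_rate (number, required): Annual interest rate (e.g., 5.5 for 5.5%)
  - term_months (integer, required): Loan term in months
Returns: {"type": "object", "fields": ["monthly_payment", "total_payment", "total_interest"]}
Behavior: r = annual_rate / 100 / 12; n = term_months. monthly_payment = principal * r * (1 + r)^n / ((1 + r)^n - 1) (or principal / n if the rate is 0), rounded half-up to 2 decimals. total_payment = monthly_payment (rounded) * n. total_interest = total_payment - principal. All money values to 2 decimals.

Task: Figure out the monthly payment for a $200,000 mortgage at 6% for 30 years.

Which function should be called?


The task needs a function whose description is: Calculate monthly payment for a loan.
calculate_loan


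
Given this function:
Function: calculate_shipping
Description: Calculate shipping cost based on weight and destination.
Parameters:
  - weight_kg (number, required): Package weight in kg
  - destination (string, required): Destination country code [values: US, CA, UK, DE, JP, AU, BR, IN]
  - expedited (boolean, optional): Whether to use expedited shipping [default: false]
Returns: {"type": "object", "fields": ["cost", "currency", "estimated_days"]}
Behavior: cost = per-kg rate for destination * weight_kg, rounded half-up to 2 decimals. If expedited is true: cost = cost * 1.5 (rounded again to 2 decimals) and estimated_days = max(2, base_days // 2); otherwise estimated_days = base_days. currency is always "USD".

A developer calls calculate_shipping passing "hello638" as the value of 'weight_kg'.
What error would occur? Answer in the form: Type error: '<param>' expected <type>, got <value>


Spec: 'weight_kg' is declared as number; "hello638" is a string.
Type error: 'weight_kg' expected number, got "hello638"


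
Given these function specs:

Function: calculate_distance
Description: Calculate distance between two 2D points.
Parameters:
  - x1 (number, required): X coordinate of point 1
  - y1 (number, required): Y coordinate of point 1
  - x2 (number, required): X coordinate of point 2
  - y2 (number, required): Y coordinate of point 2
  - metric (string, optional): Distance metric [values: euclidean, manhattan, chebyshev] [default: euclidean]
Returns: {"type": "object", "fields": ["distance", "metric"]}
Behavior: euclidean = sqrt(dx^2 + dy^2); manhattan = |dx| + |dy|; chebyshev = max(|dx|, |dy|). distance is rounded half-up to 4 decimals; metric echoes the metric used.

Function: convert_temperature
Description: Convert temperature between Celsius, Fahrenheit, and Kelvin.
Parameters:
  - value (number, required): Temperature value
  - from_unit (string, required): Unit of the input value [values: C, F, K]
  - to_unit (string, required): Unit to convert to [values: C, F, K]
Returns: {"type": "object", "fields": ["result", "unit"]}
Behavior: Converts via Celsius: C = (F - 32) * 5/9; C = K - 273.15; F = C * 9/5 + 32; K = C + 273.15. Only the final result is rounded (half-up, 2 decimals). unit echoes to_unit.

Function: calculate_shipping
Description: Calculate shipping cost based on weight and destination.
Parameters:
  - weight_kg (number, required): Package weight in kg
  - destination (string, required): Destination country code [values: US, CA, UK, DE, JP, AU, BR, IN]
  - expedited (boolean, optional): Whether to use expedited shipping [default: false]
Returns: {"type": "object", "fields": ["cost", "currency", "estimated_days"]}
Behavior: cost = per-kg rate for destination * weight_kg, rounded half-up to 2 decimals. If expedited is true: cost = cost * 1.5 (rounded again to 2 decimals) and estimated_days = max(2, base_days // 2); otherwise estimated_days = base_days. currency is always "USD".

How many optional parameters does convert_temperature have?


Parameters of convert_temperature: value (required), from_unit (required), to_unit (required)
Optional count:
0


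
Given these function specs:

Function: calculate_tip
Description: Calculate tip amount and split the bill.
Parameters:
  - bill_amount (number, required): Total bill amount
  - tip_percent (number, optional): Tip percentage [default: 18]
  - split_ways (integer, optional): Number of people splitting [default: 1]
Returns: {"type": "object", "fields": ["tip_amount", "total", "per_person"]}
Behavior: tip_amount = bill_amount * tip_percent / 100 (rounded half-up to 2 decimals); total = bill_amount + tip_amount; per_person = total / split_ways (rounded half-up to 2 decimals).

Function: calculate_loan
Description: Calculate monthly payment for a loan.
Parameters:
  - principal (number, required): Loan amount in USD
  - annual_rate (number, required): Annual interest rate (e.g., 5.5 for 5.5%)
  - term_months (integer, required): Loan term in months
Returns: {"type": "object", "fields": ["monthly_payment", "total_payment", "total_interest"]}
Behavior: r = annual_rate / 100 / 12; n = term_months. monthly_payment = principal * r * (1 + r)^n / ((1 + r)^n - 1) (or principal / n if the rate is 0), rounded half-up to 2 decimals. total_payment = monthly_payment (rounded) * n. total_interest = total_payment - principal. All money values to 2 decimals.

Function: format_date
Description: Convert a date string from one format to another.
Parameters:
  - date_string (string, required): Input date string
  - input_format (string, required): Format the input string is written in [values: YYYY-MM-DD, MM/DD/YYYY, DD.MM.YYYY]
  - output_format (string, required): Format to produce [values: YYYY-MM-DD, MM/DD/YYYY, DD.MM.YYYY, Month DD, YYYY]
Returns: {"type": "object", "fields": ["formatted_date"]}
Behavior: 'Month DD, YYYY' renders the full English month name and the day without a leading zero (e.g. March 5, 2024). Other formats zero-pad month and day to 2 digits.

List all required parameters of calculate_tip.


Parameters of calculate_tip and their required/optional flag:
  bill_amount: required
  tip_percent: optional
  split_ways: optional
bill_amount


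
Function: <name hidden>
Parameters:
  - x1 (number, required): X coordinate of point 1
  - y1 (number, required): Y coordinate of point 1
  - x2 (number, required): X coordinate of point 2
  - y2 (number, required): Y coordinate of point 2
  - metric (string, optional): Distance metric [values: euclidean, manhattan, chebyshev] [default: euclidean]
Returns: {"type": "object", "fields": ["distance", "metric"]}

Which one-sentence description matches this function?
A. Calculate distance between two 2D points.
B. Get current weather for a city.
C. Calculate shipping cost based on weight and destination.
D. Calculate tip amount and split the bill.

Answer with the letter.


Parameters x1, y1, x2, y2, metric and return ["distance", "metric"] fit: Calculate distance between two 2D points.
A


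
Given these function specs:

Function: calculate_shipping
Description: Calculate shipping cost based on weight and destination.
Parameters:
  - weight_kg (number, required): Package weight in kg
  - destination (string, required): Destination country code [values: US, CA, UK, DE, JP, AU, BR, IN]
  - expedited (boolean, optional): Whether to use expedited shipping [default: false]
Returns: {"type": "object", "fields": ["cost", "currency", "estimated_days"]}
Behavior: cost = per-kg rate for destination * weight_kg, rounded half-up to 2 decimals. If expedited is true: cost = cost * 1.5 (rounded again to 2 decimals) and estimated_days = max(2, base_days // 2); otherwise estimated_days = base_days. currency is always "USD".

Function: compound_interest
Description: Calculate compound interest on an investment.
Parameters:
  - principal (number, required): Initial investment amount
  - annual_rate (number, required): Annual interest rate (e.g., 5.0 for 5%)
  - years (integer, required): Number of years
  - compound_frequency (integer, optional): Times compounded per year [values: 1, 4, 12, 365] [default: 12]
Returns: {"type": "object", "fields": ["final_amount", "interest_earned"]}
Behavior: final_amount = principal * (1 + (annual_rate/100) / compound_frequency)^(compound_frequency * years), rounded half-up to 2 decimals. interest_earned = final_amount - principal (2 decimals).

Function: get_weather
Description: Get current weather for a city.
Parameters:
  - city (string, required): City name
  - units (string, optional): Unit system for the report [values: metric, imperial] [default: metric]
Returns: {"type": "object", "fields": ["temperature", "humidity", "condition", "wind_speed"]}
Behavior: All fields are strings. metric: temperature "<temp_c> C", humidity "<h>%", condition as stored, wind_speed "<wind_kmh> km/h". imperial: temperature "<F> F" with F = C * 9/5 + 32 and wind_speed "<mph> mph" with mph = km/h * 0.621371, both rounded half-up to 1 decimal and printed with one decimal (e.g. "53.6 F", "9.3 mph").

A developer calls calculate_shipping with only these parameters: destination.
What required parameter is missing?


Required parameters: weight_kg, destination
Provided: destination
Missing: weight_kg
weight_kg


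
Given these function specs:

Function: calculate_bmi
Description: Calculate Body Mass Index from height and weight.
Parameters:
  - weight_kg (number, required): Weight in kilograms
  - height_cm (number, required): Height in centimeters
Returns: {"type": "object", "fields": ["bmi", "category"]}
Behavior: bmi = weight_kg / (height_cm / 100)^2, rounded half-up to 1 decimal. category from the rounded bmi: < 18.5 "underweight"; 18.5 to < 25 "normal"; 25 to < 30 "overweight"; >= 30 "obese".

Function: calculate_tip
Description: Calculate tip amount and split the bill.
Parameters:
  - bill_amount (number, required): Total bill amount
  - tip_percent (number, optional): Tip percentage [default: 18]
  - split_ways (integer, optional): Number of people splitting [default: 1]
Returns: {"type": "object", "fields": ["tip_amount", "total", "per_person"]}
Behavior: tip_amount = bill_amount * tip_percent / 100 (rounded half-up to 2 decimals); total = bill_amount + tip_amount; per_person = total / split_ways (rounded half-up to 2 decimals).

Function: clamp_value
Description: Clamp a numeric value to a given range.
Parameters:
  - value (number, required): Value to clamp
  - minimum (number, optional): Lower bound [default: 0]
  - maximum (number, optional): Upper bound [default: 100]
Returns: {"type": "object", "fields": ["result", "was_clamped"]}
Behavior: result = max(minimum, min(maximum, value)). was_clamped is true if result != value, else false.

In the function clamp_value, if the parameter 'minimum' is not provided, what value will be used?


The clamp_value spec declares:
  - minimum (number, optional): Lower bound [default: 0]
Default:
0


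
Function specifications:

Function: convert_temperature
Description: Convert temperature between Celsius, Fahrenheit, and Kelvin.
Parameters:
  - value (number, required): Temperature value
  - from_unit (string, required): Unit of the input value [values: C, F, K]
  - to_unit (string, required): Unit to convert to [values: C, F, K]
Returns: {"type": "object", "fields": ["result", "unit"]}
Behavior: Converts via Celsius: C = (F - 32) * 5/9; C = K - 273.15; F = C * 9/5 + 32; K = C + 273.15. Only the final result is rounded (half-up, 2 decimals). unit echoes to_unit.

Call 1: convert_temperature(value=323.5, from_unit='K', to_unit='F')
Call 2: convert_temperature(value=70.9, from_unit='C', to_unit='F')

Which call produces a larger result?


Call 1:
  To C: 323.5 - 273.15 = 50.35
  To F: 50.35 * 9/5 + 32 = 122.63
  Round to 2 decimals: 122.63
  -> 122.63 F
Call 2:
  Input already in C: 70.9
  To F: 70.9 * 9/5 + 32 = 159.62
  Round to 2 decimals: 159.62
  -> 159.62 F
Call 2 (159.62 F)


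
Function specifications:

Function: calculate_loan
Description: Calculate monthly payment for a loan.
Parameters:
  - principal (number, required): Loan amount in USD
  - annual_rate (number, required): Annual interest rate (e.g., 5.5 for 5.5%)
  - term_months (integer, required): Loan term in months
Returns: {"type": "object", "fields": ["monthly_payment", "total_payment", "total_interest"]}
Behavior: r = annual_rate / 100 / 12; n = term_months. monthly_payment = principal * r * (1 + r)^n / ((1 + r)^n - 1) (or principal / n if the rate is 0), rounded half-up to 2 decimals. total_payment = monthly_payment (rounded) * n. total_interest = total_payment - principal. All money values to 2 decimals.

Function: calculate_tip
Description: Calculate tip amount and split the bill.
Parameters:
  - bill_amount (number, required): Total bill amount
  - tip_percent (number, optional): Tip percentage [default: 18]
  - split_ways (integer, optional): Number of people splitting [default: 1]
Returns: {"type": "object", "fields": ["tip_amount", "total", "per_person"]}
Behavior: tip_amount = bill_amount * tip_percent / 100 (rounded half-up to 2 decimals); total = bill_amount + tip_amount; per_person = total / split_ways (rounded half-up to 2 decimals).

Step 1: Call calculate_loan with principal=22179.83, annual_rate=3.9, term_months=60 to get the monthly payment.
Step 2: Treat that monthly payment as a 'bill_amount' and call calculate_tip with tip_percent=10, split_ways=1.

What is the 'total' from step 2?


Step 1: calculate_loan(principal=22179.83, annual_rate=3.9, term_months=60)
  r = 3.9 / 100 / 12 = 0.00325 (keep full precision)
  (1 + r)^60 = 1.21492678
  monthly_payment = 22179.83 * 0.00325 * 1.21492678 / (1.21492678 - 1) = 407.475171 -> 407.48
  total_payment = 407.48 * 60 = 24448.80
  total_interest = 24448.80 - 22179.83 = 2268.97
  -> monthly_payment = 407.48
Step 2: calculate_tip(bill_amount=407.48, tip_percent=10, split_ways=1)
  tip_amount = 407.48 * 10/100 = 40.748 -> 40.75
  total = 407.48 + 40.75 = 448.23
  per_person = 448.23 / 1 = 448.23 -> 448.23
  -> total = 448.23
$448.23
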